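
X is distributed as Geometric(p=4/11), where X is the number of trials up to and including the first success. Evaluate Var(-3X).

For X ~ Geometric(p=4/11), where X is the number of trials up to and including the first success:
Var(X) = \frac{77}{16}
Var(-3X) = (-3)² × Var(X) = 9 × \frac{77}{16} = \frac{693}{16}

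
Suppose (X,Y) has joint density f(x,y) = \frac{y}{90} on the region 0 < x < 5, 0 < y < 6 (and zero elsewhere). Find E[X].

f_X(x) = ∫_0^6 \frac{y}{90} dy = \frac{1}{5}
E[X] = ∫_0^5 x × (\frac{1}{5}) dx = \frac{5}{2}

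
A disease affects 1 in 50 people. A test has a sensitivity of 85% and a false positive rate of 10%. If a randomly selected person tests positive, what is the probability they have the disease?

Let D = the rare event, + = positive/flagged.
P(D) = 1/50
P(+|D) = 85/100 = 17/20
P(+|D') = 10/100 = 1/10
P(+) = P(+|D)P(D) + P(+|D')P(D')
     = \frac{17}{20} × \frac{1}{50} + \frac{1}{10} × \frac{49}{50}
     = \frac{23}{200}
P(D|+) = P(+|D)P(D)/P(+) = \frac{17}{115}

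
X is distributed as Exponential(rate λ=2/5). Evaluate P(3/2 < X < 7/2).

P(3/2 < X < 7/2) = ∫_{3/2}^{7/2} f(x) dx
where f(x) = \frac{2 e^{- \frac{2 x}{5}}}{5}
= - \frac{1 - e^{\frac{4}{5}}}{e^{\frac{7}{5}}}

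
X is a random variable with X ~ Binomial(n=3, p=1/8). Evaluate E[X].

For X ~ Binomial(n=3, p=1/8), the expected value is:
E[X] = \frac{3}{8}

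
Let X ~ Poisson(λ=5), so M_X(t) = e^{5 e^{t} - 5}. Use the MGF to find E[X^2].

To find E[X^2], compute M^(2)(0):
M^(1)(t) = 5 e^{t} e^{5 e^{t} - 5}
M^(2)(t) = 25 e^{2 t} e^{5 e^{t} - 5} + 5 e^{t} e^{5 e^{t} - 5}
M^(2)(0) = 30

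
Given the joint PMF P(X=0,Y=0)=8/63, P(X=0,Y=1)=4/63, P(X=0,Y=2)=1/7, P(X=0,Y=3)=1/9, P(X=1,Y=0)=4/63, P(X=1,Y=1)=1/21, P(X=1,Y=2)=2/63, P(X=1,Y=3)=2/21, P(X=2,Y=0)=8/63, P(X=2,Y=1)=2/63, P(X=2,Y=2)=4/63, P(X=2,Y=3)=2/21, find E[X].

First find marginal of X:
P(X=0) = 4/9
P(X=1) = 5/21
P(X=2) = 20/63
E[X] = 0 × 4/9 + 1 × 5/21 + 2 × 20/63 = 55/63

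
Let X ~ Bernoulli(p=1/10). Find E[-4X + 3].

For X ~ Bernoulli(p=1/10):
E[X] = \frac{1}{10}
E[-4X + 3] = -4 × E[X] + 3 = \frac{13}{5}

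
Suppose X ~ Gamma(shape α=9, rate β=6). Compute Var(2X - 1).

For X ~ Gamma(shape α=9, rate β=6):
Var(X) = \frac{1}{4}
Var(2X - 1) = (2)² × Var(X) = 4 × \frac{1}{4} = 1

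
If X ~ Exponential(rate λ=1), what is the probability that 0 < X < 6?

P(0 < X < 6) = ∫_{0}^{6} f(x) dx
where f(x) = e^{- x}
= 1 - e^{-6}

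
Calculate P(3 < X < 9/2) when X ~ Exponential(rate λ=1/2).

P(3 < X < 9/2) = ∫_{3}^{9/2} f(x) dx
where f(x) = \frac{e^{- \frac{x}{2}}}{2}
= - \frac{1}{e^{\frac{9}{4}}} + e^{- \frac{3}{2}}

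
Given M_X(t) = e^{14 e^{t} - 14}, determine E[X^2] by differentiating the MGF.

To find E[X^2], compute M^(2)(0):
M^(1)(t) = 14 e^{t} e^{14 e^{t} - 14}
M^(2)(t) = 196 e^{2 t} e^{14 e^{t} - 14} + 14 e^{t} e^{14 e^{t} - 14}
M^(2)(0) = 210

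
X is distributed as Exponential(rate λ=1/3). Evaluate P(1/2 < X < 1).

P(1/2 < X < 1) = ∫_{1/2}^{1} f(x) dx
where f(x) = \frac{e^{- \frac{x}{3}}}{3}
= - \frac{1}{e^{\frac{1}{3}}} + e^{- \frac{1}{6}}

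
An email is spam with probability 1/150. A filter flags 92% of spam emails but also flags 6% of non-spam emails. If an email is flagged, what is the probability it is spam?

Let D = the rare event, + = positive/flagged.
P(D) = 1/150
P(+|D) = 92/100 = 23/25
P(+|D') = 6/100 = 3/50
P(+) = P(+|D)P(D) + P(+|D')P(D')
     = \frac{23}{25} × \frac{1}{150} + \frac{3}{50} × \frac{149}{150}
     = \frac{493}{7500}
P(D|+) = P(+|D)P(D)/P(+) = \frac{46}{493}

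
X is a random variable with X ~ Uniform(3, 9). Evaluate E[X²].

Using the identity E[X²] = Var(X) + (E[X])²:
E[X] = 6
Var(X) = 3
E[X²] = 3 + (6)²
= 39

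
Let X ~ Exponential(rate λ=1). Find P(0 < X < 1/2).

P(0 < X < 1/2) = ∫_{0}^{1/2} f(x) dx
where f(x) = e^{- x}
= 1 - e^{- \frac{1}{2}}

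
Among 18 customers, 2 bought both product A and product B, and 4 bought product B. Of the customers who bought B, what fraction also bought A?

P(A ∩ B) = 2/18 = 1/9
P(B) = 4/18 = 2/9
P(A|B) = P(A ∩ B) / P(B) = (1/9) / (2/9) = 1/2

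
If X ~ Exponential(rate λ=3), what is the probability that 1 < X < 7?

P(1 < X < 7) = ∫_{1}^{7} f(x) dx
where f(x) = 3 e^{- 3 x}
= - \frac{1 - e^{18}}{e^{21}}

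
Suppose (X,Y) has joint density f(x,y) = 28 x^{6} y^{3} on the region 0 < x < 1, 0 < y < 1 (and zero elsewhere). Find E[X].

E[X] = ∫_0^1 ∫_0^1 x × f(x,y) dy dx
= ∫_0^1 ∫_0^1 x × (28 x^{6} y^{3}) dy dx
= \frac{7}{8}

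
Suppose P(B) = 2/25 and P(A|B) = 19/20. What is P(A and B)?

By definition, P(A|B) = P(A ∩ B) / P(B)
So P(A ∩ B) = P(A|B) × P(B)
= 19/20 × 2/25
= 19/250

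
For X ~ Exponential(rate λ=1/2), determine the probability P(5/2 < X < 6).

P(5/2 < X < 6) = ∫_{5/2}^{6} f(x) dx
where f(x) = \frac{e^{- \frac{x}{2}}}{2}
= - \frac{1}{e^{3}} + e^{- \frac{5}{4}}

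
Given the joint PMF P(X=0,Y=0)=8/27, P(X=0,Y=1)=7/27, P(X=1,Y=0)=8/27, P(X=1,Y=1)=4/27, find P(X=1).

P(X=1) = P(X=1,Y=0) + P(X=1,Y=1)
= 8/27 + 4/27
= 4/9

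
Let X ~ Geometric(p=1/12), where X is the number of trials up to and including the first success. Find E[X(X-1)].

E[X(X-1)] = E[X² - X] = E[X²] - E[X]
E[X] = 12
E[X²] = Var(X) + (E[X])² = 132 + (12)² = 276
E[X(X-1)] = 276 - 12 = 264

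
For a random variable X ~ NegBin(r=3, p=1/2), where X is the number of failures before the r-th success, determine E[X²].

Using the identity E[X²] = Var(X) + (E[X])²:
E[X] = 3
Var(X) = 6
E[X²] = 6 + (3)²
= 15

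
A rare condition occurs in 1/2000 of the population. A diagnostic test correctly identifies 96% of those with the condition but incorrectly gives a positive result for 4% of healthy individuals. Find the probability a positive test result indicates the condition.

Let D = the rare event, + = positive/flagged.
P(D) = 1/2000
P(+|D) = 96/100 = 24/25
P(+|D') = 4/100 = 1/25
P(+) = P(+|D)P(D) + P(+|D')P(D')
     = \frac{24}{25} × \frac{1}{2000} + \frac{1}{25} × \frac{1999}{2000}
     = \frac{2023}{50000}
P(D|+) = P(+|D)P(D)/P(+) = \frac{24}{2023}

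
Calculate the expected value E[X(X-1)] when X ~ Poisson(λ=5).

E[X(X-1)] = E[X² - X] = E[X²] - E[X]
E[X] = 5
E[X²] = Var(X) + (E[X])² = 5 + (5)² = 30
E[X(X-1)] = 30 - 5 = 25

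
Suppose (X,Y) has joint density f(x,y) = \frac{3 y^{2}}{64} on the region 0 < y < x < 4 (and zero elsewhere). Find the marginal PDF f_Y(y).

f_Y(y) = ∫_y^4 \frac{3 y^{2}}{64} dx = \frac{3 y^{2} \left(4 - y\right)}{64}
for 0 < y < 4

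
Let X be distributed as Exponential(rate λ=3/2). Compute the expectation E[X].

For X ~ Exponential(rate λ=3/2), the expected value is:
E[X] = \frac{2}{3}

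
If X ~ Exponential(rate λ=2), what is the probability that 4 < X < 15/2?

P(4 < X < 15/2) = ∫_{4}^{15/2} f(x) dx
where f(x) = 2 e^{- 2 x}
= - \frac{1 - e^{7}}{e^{15}}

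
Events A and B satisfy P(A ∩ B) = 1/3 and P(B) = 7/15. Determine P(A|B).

P(A|B) = P(A ∩ B) / P(B)
= (1/3) / (7/15)
= 5/7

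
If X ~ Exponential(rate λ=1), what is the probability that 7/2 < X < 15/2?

P(7/2 < X < 15/2) = ∫_{7/2}^{15/2} f(x) dx
where f(x) = e^{- x}
= - \frac{1 - e^{4}}{e^{\frac{15}{2}}}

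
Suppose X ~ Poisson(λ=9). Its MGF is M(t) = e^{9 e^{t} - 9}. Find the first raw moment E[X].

To find E[X], compute M^(1)(0):
M^(1)(t) = 9 e^{t} e^{9 e^{t} - 9}
M^(1)(0) = 9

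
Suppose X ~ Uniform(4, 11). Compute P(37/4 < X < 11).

P(37/4 < X < 11) = ∫_{37/4}^{11} f(x) dx
where f(x) = \frac{1}{7}
= \frac{1}{4}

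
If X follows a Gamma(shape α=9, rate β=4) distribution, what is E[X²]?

Using the identity E[X²] = Var(X) + (E[X])²:
E[X] = \frac{9}{4}
Var(X) = \frac{9}{16}
E[X²] = \frac{9}{16} + (\frac{9}{4})²
= \frac{45}{8}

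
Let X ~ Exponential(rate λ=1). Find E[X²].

Using the identity E[X²] = Var(X) + (E[X])²:
E[X] = 1
Var(X) = 1
E[X²] = 1 + (1)²
= 2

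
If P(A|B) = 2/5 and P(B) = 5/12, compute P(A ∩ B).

By definition, P(A|B) = P(A ∩ B) / P(B)
So P(A ∩ B) = P(A|B) × P(B)
= 2/5 × 5/12
= 1/6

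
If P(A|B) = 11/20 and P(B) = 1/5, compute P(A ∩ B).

By definition, P(A|B) = P(A ∩ B) / P(B)
So P(A ∩ B) = P(A|B) × P(B)
= 11/20 × 1/5
= 11/100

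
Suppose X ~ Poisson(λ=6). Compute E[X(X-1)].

E[X(X-1)] = E[X² - X] = E[X²] - E[X]
E[X] = 6
E[X²] = Var(X) + (E[X])² = 6 + (6)² = 42
E[X(X-1)] = 42 - 6 = 36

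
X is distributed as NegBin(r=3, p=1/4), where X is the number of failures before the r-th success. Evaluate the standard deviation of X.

For X ~ NegBin(r=3, p=1/4), where X is the number of failures before the r-th success:
Var(X) = 36
SD(X) = √(Var(X)) = √(36) = 6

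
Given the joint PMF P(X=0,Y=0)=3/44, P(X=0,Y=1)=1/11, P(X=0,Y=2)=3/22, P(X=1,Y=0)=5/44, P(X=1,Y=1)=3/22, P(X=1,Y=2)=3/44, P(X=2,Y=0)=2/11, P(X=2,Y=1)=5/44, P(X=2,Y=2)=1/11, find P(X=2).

P(X=2) = P(X=2,Y=0) + P(X=2,Y=1) + P(X=2,Y=2)
= 2/11 + 5/44 + 1/11
= 17/44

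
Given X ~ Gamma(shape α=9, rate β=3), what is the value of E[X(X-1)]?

E[X(X-1)] = E[X² - X] = E[X²] - E[X]
E[X] = 3
E[X²] = Var(X) + (E[X])² = 1 + (3)² = 10
E[X(X-1)] = 10 - 3 = 7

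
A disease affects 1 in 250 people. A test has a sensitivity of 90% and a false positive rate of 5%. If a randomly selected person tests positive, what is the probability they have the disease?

Let D = the rare event, + = positive/flagged.
P(D) = 1/250
P(+|D) = 90/100 = 9/10
P(+|D') = 5/100 = 1/20
P(+) = P(+|D)P(D) + P(+|D')P(D')
     = \frac{9}{10} × \frac{1}{250} + \frac{1}{20} × \frac{249}{250}
     = \frac{267}{5000}
P(D|+) = P(+|D)P(D)/P(+) = \frac{6}{89}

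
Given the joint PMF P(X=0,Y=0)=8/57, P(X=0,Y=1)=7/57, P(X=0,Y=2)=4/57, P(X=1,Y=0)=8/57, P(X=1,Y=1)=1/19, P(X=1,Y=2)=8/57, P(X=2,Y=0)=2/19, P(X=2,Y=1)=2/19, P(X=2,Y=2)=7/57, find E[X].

First find marginal of X:
P(X=0) = 1/3
P(X=1) = 1/3
P(X=2) = 1/3
E[X] = 0 × 1/3 + 1 × 1/3 + 2 × 1/3 = 1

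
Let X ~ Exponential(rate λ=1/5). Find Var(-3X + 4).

For X ~ Exponential(rate λ=1/5):
Var(X) = 25
Var(-3X + 4) = (-3)² × Var(X) = 9 × 25 = 225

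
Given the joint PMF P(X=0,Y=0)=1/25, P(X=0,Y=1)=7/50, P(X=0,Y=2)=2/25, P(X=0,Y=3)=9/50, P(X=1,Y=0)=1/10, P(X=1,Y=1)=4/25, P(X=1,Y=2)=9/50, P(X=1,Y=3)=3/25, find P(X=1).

P(X=1) = P(X=1,Y=0) + P(X=1,Y=1) + P(X=1,Y=2) + P(X=1,Y=3)
= 1/10 + 4/25 + 9/50 + 3/25
= 14/25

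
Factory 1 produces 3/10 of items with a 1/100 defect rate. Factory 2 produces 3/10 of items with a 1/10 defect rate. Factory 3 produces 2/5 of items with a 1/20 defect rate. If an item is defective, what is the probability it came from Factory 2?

Using Bayes' theorem:
P(F1) = 3/10, P(D|F1) = 1/100
P(F2) = 3/10, P(D|F2) = 1/10
P(F3) = 2/5, P(D|F3) = 1/20
P(D) = P(D|F1)P(F1) + P(D|F2)P(F2) + P(D|F3)P(F3)
     = \frac{53}{1000}
P(F2|D) = P(D|F2)P(F2) / P(D)
= \frac{30}{53}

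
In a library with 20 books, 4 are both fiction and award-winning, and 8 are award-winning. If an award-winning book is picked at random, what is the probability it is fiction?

P(A ∩ B) = 4/20 = 1/5
P(B) = 8/20 = 2/5
P(A|B) = P(A ∩ B) / P(B) = (1/5) / (2/5) = 1/2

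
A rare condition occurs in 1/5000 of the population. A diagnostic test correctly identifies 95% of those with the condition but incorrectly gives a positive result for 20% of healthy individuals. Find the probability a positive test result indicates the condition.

Let D = the rare event, + = positive/flagged.
P(D) = 1/5000
P(+|D) = 95/100 = 19/20
P(+|D') = 20/100 = 1/5
P(+) = P(+|D)P(D) + P(+|D')P(D')
     = \frac{19}{20} × \frac{1}{5000} + \frac{1}{5} × \frac{4999}{5000}
     = \frac{4003}{20000}
P(D|+) = P(+|D)P(D)/P(+) = \frac{19}{20015}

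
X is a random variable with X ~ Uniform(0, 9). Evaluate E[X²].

Using the identity E[X²] = Var(X) + (E[X])²:
E[X] = \frac{9}{2}
Var(X) = \frac{27}{4}
E[X²] = \frac{27}{4} + (\frac{9}{2})²
= 27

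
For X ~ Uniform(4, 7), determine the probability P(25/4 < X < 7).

P(25/4 < X < 7) = ∫_{25/4}^{7} f(x) dx
where f(x) = \frac{1}{3}
= \frac{1}{4}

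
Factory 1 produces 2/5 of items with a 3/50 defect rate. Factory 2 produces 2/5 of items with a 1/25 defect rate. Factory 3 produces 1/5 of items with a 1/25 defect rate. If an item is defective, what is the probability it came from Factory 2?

Using Bayes' theorem:
P(F1) = 2/5, P(D|F1) = 3/50
P(F2) = 2/5, P(D|F2) = 1/25
P(F3) = 1/5, P(D|F3) = 1/25
P(D) = P(D|F1)P(F1) + P(D|F2)P(F2) + P(D|F3)P(F3)
     = \frac{6}{125}
P(F2|D) = P(D|F2)P(F2) / P(D)
= \frac{1}{3}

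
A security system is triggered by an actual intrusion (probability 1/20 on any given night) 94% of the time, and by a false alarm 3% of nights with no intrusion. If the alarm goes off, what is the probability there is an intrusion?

Let D = the rare event, + = positive/flagged.
P(D) = 1/20
P(+|D) = 94/100 = 47/50
P(+|D') = 3/100
P(+) = P(+|D)P(D) + P(+|D')P(D')
     = \frac{47}{50} × \frac{1}{20} + \frac{3}{100} × \frac{19}{20}
     = \frac{151}{2000}
P(D|+) = P(+|D)P(D)/P(+) = \frac{94}{151}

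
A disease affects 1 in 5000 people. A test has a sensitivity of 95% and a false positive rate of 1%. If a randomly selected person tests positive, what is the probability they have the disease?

Let D = the rare event, + = positive/flagged.
P(D) = 1/5000
P(+|D) = 95/100 = 19/20
P(+|D') = 1/100
P(+) = P(+|D)P(D) + P(+|D')P(D')
     = \frac{19}{20} × \frac{1}{5000} + \frac{1}{100} × \frac{4999}{5000}
     = \frac{2547}{250000}
P(D|+) = P(+|D)P(D)/P(+) = \frac{95}{5094}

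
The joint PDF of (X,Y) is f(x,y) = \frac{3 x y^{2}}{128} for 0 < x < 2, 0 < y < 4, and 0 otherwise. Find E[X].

f_X(x) = ∫_0^4 \frac{3 x y^{2}}{128} dy = \frac{x}{2}
E[X] = ∫_0^2 x × (\frac{x}{2}) dx = \frac{4}{3}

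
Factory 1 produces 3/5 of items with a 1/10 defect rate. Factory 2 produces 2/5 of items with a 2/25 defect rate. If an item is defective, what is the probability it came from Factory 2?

Using Bayes' theorem:
P(F1) = 3/5, P(D|F1) = 1/10
P(F2) = 2/5, P(D|F2) = 2/25
P(D) = P(D|F1)P(F1) + P(D|F2)P(F2)
     = \frac{23}{250}
P(F2|D) = P(D|F2)P(F2) / P(D)
= \frac{8}{23}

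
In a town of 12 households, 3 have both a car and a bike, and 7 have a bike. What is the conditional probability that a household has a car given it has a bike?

P(A ∩ B) = 3/12 = 1/4
P(B) = 7/12
P(A|B) = P(A ∩ B) / P(B) = (1/4) / (7/12) = 3/7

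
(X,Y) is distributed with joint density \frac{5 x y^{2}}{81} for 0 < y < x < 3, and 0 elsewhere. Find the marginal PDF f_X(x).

f_X(x) = ∫_0^x \frac{5 x y^{2}}{81} dy = \frac{5 x^{4}}{243}
for 0 < x < 3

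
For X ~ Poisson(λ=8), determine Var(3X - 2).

For X ~ Poisson(λ=8):
Var(X) = 8
Var(3X - 2) = (3)² × Var(X) = 9 × 8 = 72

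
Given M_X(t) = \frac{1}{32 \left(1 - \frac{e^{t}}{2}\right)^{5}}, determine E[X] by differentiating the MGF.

To find E[X], compute M^(1)(0):
M^(1)(t) = \frac{5 e^{t}}{64 \left(1 - \frac{e^{t}}{2}\right)^{6}}
M^(1)(0) = 5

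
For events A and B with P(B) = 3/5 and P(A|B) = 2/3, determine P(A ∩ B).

By definition, P(A|B) = P(A ∩ B) / P(B)
So P(A ∩ B) = P(A|B) × P(B)
= 2/3 × 3/5
= 2/5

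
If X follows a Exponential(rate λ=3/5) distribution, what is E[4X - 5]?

For X ~ Exponential(rate λ=3/5):
E[X] = \frac{5}{3}
E[4X - 5] = 4 × E[X] - 5 = \frac{5}{3}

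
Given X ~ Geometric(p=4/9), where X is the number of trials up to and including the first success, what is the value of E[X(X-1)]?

E[X(X-1)] = E[X² - X] = E[X²] - E[X]
E[X] = \frac{9}{4}
E[X²] = Var(X) + (E[X])² = \frac{45}{16} + (\frac{9}{4})² = \frac{63}{8}
E[X(X-1)] = \frac{63}{8} - \frac{9}{4} = \frac{45}{8}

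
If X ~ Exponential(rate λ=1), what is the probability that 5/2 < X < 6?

P(5/2 < X < 6) = ∫_{5/2}^{6} f(x) dx
where f(x) = e^{- x}
= - \frac{1}{e^{6}} + e^{- \frac{5}{2}}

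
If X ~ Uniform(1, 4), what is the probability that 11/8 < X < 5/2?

P(11/8 < X < 5/2) = ∫_{11/8}^{5/2} f(x) dx
where f(x) = \frac{1}{3}
= \frac{3}{8}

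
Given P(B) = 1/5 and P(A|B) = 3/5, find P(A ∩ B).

By definition, P(A|B) = P(A ∩ B) / P(B)
So P(A ∩ B) = P(A|B) × P(B)
= 3/5 × 1/5
= 3/25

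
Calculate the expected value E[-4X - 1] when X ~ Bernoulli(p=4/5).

For X ~ Bernoulli(p=4/5):
E[X] = \frac{4}{5}
E[-4X - 1] = -4 × E[X] - 1 = - \frac{21}{5}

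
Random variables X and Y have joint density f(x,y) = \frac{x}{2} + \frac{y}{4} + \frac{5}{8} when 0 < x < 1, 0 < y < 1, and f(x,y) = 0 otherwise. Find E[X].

E[X] = ∫_0^1 ∫_0^1 x × f(x,y) dy dx
= ∫_0^1 ∫_0^1 x × (\frac{x}{2} + \frac{y}{4} + \frac{5}{8}) dy dx
= \frac{13}{24}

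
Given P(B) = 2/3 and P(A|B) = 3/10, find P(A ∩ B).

By definition, P(A|B) = P(A ∩ B) / P(B)
So P(A ∩ B) = P(A|B) × P(B)
= 3/10 × 2/3
= 1/5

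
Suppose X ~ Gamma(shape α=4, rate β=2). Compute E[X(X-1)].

E[X(X-1)] = E[X² - X] = E[X²] - E[X]
E[X] = 2
E[X²] = Var(X) + (E[X])² = 1 + (2)² = 5
E[X(X-1)] = 5 - 2 = 3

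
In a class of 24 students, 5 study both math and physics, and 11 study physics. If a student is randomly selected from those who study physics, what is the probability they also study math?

P(A ∩ B) = 5/24
P(B) = 11/24
P(A|B) = P(A ∩ B) / P(B) = (5/24) / (11/24) = 5/11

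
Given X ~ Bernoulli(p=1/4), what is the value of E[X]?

For X ~ Bernoulli(p=1/4), the expected value is:
E[X] = \frac{1}{4}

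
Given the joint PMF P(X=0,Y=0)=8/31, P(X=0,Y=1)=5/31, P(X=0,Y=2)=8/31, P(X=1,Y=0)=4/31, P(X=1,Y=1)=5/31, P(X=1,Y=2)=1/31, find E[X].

First find marginal of X:
P(X=0) = 21/31
P(X=1) = 10/31
E[X] = 0 × 21/31 + 1 × 10/31 = 10/31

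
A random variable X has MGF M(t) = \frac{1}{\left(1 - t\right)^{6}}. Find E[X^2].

To find E[X^2], compute M^(2)(0):
M^(1)(t) = \frac{6}{\left(1 - t\right)^{7}}
M^(2)(t) = \frac{42}{\left(1 - t\right)^{8}}
M^(2)(0) = 42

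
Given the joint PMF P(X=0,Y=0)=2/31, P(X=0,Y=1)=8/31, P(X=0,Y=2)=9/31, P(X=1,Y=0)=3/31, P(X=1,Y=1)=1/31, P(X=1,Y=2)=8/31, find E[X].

First find marginal of X:
P(X=0) = 19/31
P(X=1) = 12/31
E[X] = 0 × 19/31 + 1 × 12/31 = 12/31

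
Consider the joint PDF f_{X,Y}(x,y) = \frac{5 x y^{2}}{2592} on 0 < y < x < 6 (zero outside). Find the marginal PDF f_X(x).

f_X(x) = ∫_0^x \frac{5 x y^{2}}{2592} dy = \frac{5 x^{4}}{7776}
for 0 < x < 6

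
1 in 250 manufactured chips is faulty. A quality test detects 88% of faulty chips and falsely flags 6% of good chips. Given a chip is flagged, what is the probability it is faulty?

Let D = the rare event, + = positive/flagged.
P(D) = 1/250
P(+|D) = 88/100 = 22/25
P(+|D') = 6/100 = 3/50
P(+) = P(+|D)P(D) + P(+|D')P(D')
     = \frac{22}{25} × \frac{1}{250} + \frac{3}{50} × \frac{249}{250}
     = \frac{791}{12500}
P(D|+) = P(+|D)P(D)/P(+) = \frac{44}{791}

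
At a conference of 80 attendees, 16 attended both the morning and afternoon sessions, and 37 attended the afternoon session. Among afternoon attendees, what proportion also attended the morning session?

P(A ∩ B) = 16/80 = 1/5
P(B) = 37/80
P(A|B) = P(A ∩ B) / P(B) = (1/5) / (37/80) = 16/37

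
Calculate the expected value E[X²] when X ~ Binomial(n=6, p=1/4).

Using the identity E[X²] = Var(X) + (E[X])²:
E[X] = \frac{3}{2}
Var(X) = \frac{9}{8}
E[X²] = \frac{9}{8} + (\frac{3}{2})²
= \frac{27}{8}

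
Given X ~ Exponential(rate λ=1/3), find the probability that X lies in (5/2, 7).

P(5/2 < X < 7) = ∫_{5/2}^{7} f(x) dx
where f(x) = \frac{e^{- \frac{x}{3}}}{3}
= - \frac{1}{e^{\frac{7}{3}}} + e^{- \frac{5}{6}}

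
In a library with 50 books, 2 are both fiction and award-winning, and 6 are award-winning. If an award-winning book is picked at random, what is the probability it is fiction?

P(A ∩ B) = 2/50 = 1/25
P(B) = 6/50 = 3/25
P(A|B) = P(A ∩ B) / P(B) = (1/25) / (3/25) = 1/3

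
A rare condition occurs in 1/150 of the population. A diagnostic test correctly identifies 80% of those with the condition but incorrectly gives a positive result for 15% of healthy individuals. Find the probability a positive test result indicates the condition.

Let D = the rare event, + = positive/flagged.
P(D) = 1/150
P(+|D) = 80/100 = 4/5
P(+|D') = 15/100 = 3/20
P(+) = P(+|D)P(D) + P(+|D')P(D')
     = \frac{4}{5} × \frac{1}{150} + \frac{3}{20} × \frac{149}{150}
     = \frac{463}{3000}
P(D|+) = P(+|D)P(D)/P(+) = \frac{16}{463}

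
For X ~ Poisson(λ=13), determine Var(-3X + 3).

For X ~ Poisson(λ=13):
Var(X) = 13
Var(-3X + 3) = (-3)² × Var(X) = 9 × 13 = 117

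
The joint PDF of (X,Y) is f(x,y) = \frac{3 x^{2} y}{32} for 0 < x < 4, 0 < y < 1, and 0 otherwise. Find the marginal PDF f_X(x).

f_X(x) = ∫_0^1 f(x,y) dy
= ∫_0^1 \frac{3 x^{2} y}{32} dy
= \frac{3 x^{2}}{64} for 0 < x < 4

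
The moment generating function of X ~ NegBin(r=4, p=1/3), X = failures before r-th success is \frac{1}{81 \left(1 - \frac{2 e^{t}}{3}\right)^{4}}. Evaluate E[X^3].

To find E[X^3], compute M^(3)(0):
M^(1)(t) = \frac{8 e^{t}}{243 \left(1 - \frac{2 e^{t}}{3}\right)^{5}}
M^(2)(t) = \frac{8 e^{t}}{243 \left(1 - \frac{2 e^{t}}{3}\right)^{5}} + \frac{80 e^{2 t}}{729 \left(1 - \frac{2 e^{t}}{3}\right)^{6}}
M^(3)(t) = \frac{8 e^{t}}{243 \left(1 - \frac{2 e^{t}}{3}\right)^{5}} + \frac{80 e^{2 t}}{243 \left(1 - \frac{2 e^{t}}{3}\right)^{6}} + \frac{320 e^{3 t}}{729 \left(1 - \frac{2 e^{t}}{3}\right)^{7}}
M^(3)(0) = 1208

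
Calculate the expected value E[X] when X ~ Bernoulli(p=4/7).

For X ~ Bernoulli(p=4/7), the expected value is:
E[X] = \frac{4}{7}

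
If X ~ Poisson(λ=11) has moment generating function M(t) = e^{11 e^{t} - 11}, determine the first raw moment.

To find E[X], compute M^(1)(0):
M^(1)(t) = 11 e^{t} e^{11 e^{t} - 11}
M^(1)(0) = 11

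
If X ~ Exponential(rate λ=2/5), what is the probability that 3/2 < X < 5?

P(3/2 < X < 5) = ∫_{3/2}^{5} f(x) dx
where f(x) = \frac{2 e^{- \frac{2 x}{5}}}{5}
= - \frac{1}{e^{2}} + e^{- \frac{3}{5}}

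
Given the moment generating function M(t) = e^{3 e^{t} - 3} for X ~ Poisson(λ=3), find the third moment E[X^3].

To find E[X^3], compute M^(3)(0):
M^(1)(t) = 3 e^{t} e^{3 e^{t} - 3}
M^(2)(t) = 9 e^{2 t} e^{3 e^{t} - 3} + 3 e^{t} e^{3 e^{t} - 3}
M^(3)(t) = 27 e^{3 t} e^{3 e^{t} - 3} + 27 e^{2 t} e^{3 e^{t} - 3} + 3 e^{t} e^{3 e^{t} - 3}
M^(3)(0) = 57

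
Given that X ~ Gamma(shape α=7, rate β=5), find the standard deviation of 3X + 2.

For X ~ Gamma(shape α=7, rate β=5):
Var(X) = \frac{7}{25}
SD(X) = √(Var(X)) = √(\frac{7}{25}) = \frac{\sqrt{7}}{5}
SD(3X + 2) = |3| × SD(X) = 3 × \frac{\sqrt{7}}{5} = \frac{3 \sqrt{7}}{5}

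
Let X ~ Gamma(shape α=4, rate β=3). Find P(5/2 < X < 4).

P(5/2 < X < 4) = ∫_{5/2}^{4} f(x) dx
where f(x) = \frac{27 x^{3} e^{- 3 x}}{2}
= - \frac{373}{e^{12}} + \frac{1711}{16 e^{\frac{15}{2}}}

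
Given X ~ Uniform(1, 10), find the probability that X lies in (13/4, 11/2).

P(13/4 < X < 11/2) = ∫_{13/4}^{11/2} f(x) dx
where f(x) = \frac{1}{9}
= \frac{1}{4}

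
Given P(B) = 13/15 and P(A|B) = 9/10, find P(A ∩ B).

By definition, P(A|B) = P(A ∩ B) / P(B)
So P(A ∩ B) = P(A|B) × P(B)
= 9/10 × 13/15
= 39/50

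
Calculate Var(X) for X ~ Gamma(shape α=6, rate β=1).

For X ~ Gamma(shape α=6, rate β=1):
Var(X) = 6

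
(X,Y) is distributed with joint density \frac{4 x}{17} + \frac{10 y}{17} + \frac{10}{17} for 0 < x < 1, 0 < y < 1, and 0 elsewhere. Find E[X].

E[X] = ∫_0^1 ∫_0^1 x × f(x,y) dy dx
= ∫_0^1 ∫_0^1 x × (\frac{4 x}{17} + \frac{10 y}{17} + \frac{10}{17}) dy dx
= \frac{53}{102}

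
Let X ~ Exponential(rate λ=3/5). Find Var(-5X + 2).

For X ~ Exponential(rate λ=3/5):
Var(X) = \frac{25}{9}
Var(-5X + 2) = (-5)² × Var(X) = 25 × \frac{25}{9} = \frac{625}{9}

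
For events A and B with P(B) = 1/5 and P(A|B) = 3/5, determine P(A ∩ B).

By definition, P(A|B) = P(A ∩ B) / P(B)
So P(A ∩ B) = P(A|B) × P(B)
= 3/5 × 1/5
= 3/25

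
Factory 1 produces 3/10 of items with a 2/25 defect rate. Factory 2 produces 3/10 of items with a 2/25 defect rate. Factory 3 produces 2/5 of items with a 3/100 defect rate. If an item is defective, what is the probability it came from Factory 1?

Using Bayes' theorem:
P(F1) = 3/10, P(D|F1) = 2/25
P(F2) = 3/10, P(D|F2) = 2/25
P(F3) = 2/5, P(D|F3) = 3/100
P(D) = P(D|F1)P(F1) + P(D|F2)P(F2) + P(D|F3)P(F3)
     = \frac{3}{50}
P(F1|D) = P(D|F1)P(F1) / P(D)
= \frac{2}{5}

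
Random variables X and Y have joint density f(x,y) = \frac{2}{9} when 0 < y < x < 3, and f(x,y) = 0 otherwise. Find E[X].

f_X(x) = ∫_0^x \frac{2}{9} dy = \frac{2 x}{9}
E[X] = ∫_0^3 x × (\frac{2 x}{9}) dx = 2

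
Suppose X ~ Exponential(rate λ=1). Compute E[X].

For X ~ Exponential(rate λ=1), the expected value is:
E[X] = 1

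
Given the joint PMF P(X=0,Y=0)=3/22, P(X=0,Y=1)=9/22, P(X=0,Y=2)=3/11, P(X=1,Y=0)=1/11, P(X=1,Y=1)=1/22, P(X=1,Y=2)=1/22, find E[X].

First find marginal of X:
P(X=0) = 9/11
P(X=1) = 2/11
E[X] = 0 × 9/11 + 1 × 2/11 = 2/11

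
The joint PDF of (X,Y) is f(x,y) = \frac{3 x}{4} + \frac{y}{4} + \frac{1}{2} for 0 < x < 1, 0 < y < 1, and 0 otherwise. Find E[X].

E[X] = ∫_0^1 ∫_0^1 x × f(x,y) dy dx
= ∫_0^1 ∫_0^1 x × (\frac{3 x}{4} + \frac{y}{4} + \frac{1}{2}) dy dx
= \frac{9}{16}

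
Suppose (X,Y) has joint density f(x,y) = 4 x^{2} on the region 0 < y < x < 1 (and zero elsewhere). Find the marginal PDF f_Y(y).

f_Y(y) = ∫_y^1 4 x^{2} dx = \frac{4}{3} - \frac{4 y^{3}}{3}
for 0 < y < 1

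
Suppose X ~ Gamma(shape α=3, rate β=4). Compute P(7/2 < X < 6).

P(7/2 < X < 6) = ∫_{7/2}^{6} f(x) dx
where f(x) = 32 x^{2} e^{- 4 x}
= \frac{-313 + 113 e^{10}}{e^{24}}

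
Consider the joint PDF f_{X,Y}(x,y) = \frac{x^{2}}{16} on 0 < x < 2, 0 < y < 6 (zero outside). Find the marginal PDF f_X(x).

f_X(x) = ∫_0^6 f(x,y) dy
= ∫_0^6 \frac{x^{2}}{16} dy
= \frac{3 x^{2}}{8} for 0 < x < 2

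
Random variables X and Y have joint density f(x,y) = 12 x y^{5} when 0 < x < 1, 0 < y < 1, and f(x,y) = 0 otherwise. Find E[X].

E[X] = ∫_0^1 ∫_0^1 x × f(x,y) dy dx
= ∫_0^1 ∫_0^1 x × (12 x y^{5}) dy dx
= \frac{2}{3}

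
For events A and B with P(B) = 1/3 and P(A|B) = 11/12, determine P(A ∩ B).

By definition, P(A|B) = P(A ∩ B) / P(B)
So P(A ∩ B) = P(A|B) × P(B)
= 11/12 × 1/3
= 11/36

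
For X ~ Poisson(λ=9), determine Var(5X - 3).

For X ~ Poisson(λ=9):
Var(X) = 9
Var(5X - 3) = (5)² × Var(X) = 25 × 9 = 225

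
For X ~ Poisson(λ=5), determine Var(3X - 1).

For X ~ Poisson(λ=5):
Var(X) = 5
Var(3X - 1) = (3)² × Var(X) = 9 × 5 = 45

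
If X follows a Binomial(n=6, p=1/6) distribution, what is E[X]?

For X ~ Binomial(n=6, p=1/6), the expected value is:
E[X] = 1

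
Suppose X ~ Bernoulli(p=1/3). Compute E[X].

For X ~ Bernoulli(p=1/3), the expected value is:
E[X] = \frac{1}{3}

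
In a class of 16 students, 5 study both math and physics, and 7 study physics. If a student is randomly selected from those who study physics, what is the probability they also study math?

P(A ∩ B) = 5/16
P(B) = 7/16
P(A|B) = P(A ∩ B) / P(B) = (5/16) / (7/16) = 5/7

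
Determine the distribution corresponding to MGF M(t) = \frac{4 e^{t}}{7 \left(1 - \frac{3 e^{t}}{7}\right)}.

The MGF M(t) = \frac{4 e^{t}}{7 \left(1 - \frac{3 e^{t}}{7}\right)} is the standard form for the Geometric distribution.
Comparing with the known MGF formula identifies: Geometric(p=4/7), X = trial number of first success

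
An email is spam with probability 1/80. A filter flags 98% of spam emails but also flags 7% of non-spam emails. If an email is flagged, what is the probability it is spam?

Let D = the rare event, + = positive/flagged.
P(D) = 1/80
P(+|D) = 98/100 = 49/50
P(+|D') = 7/100
P(+) = P(+|D)P(D) + P(+|D')P(D')
     = \frac{49}{50} × \frac{1}{80} + \frac{7}{100} × \frac{79}{80}
     = \frac{651}{8000}
P(D|+) = P(+|D)P(D)/P(+) = \frac{14}{93}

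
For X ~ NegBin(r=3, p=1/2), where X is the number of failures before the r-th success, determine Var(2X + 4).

For X ~ NegBin(r=3, p=1/2), where X is the number of failures before the r-th success:
Var(X) = 6
Var(2X + 4) = (2)² × Var(X) = 4 × 6 = 24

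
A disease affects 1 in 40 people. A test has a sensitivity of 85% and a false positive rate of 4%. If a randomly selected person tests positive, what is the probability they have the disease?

Let D = the rare event, + = positive/flagged.
P(D) = 1/40
P(+|D) = 85/100 = 17/20
P(+|D') = 4/100 = 1/25
P(+) = P(+|D)P(D) + P(+|D')P(D')
     = \frac{17}{20} × \frac{1}{40} + \frac{1}{25} × \frac{39}{40}
     = \frac{241}{4000}
P(D|+) = P(+|D)P(D)/P(+) = \frac{85}{241}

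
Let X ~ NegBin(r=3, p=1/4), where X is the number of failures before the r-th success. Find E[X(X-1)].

E[X(X-1)] = E[X² - X] = E[X²] - E[X]
E[X] = 9
E[X²] = Var(X) + (E[X])² = 36 + (9)² = 117
E[X(X-1)] = 117 - 9 = 108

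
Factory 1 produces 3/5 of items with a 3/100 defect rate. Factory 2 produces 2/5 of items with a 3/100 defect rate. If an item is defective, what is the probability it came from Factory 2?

Using Bayes' theorem:
P(F1) = 3/5, P(D|F1) = 3/100
P(F2) = 2/5, P(D|F2) = 3/100
P(D) = P(D|F1)P(F1) + P(D|F2)P(F2)
     = \frac{3}{100}
P(F2|D) = P(D|F2)P(F2) / P(D)
= \frac{2}{5}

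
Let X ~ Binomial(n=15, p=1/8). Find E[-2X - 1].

For X ~ Binomial(n=15, p=1/8):
E[X] = \frac{15}{8}
E[-2X - 1] = -2 × E[X] - 1 = - \frac{19}{4}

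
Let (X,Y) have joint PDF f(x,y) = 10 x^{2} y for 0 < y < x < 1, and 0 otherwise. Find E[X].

f_X(x) = ∫_0^x 10 x^{2} y dy = 5 x^{4}
E[X] = ∫_0^1 x × (5 x^{4}) dx = \frac{5}{6}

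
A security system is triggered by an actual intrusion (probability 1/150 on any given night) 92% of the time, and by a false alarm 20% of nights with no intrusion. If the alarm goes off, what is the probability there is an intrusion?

Let D = the rare event, + = positive/flagged.
P(D) = 1/150
P(+|D) = 92/100 = 23/25
P(+|D') = 20/100 = 1/5
P(+) = P(+|D)P(D) + P(+|D')P(D')
     = \frac{23}{25} × \frac{1}{150} + \frac{1}{5} × \frac{149}{150}
     = \frac{128}{625}
P(D|+) = P(+|D)P(D)/P(+) = \frac{23}{768}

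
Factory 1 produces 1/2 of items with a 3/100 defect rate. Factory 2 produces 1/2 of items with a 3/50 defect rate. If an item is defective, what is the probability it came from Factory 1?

Using Bayes' theorem:
P(F1) = 1/2, P(D|F1) = 3/100
P(F2) = 1/2, P(D|F2) = 3/50
P(D) = P(D|F1)P(F1) + P(D|F2)P(F2)
     = \frac{9}{200}
P(F1|D) = P(D|F1)P(F1) / P(D)
= \frac{1}{3}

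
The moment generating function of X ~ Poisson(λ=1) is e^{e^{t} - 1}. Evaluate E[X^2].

To find E[X^2], compute M^(2)(0):
M^(1)(t) = e^{t} e^{e^{t} - 1}
M^(2)(t) = e^{2 t} e^{e^{t} - 1} + e^{t} e^{e^{t} - 1}
M^(2)(0) = 2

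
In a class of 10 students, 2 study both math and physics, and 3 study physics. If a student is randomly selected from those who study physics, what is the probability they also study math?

P(A ∩ B) = 2/10 = 1/5
P(B) = 3/10
P(A|B) = P(A ∩ B) / P(B) = (1/5) / (3/10) = 2/3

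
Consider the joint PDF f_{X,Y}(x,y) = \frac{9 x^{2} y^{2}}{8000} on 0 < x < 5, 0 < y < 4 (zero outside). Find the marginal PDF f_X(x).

f_X(x) = ∫_0^4 f(x,y) dy
= ∫_0^4 \frac{9 x^{2} y^{2}}{8000} dy
= \frac{3 x^{2}}{125} for 0 < x < 5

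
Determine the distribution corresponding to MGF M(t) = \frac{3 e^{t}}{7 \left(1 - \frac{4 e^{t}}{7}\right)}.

The MGF M(t) = \frac{3 e^{t}}{7 \left(1 - \frac{4 e^{t}}{7}\right)} is the standard form for the Geometric distribution.
Comparing with the known MGF formula identifies: Geometric(p=3/7), X = trial number of first success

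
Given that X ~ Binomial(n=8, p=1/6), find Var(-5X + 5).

For X ~ Binomial(n=8, p=1/6):
Var(X) = \frac{10}{9}
Var(-5X + 5) = (-5)² × Var(X) = 25 × \frac{10}{9} = \frac{250}{9}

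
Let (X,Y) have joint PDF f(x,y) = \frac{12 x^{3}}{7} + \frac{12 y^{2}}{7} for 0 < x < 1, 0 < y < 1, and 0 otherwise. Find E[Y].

E[Y] = ∫_0^1 ∫_0^1 y × f(x,y) dx dy
= \frac{9}{14}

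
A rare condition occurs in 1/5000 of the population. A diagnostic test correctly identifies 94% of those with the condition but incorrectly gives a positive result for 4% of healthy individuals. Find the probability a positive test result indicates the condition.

Let D = the rare event, + = positive/flagged.
P(D) = 1/5000
P(+|D) = 94/100 = 47/50
P(+|D') = 4/100 = 1/25
P(+) = P(+|D)P(D) + P(+|D')P(D')
     = \frac{47}{50} × \frac{1}{5000} + \frac{1}{25} × \frac{4999}{5000}
     = \frac{2009}{50000}
P(D|+) = P(+|D)P(D)/P(+) = \frac{47}{10045}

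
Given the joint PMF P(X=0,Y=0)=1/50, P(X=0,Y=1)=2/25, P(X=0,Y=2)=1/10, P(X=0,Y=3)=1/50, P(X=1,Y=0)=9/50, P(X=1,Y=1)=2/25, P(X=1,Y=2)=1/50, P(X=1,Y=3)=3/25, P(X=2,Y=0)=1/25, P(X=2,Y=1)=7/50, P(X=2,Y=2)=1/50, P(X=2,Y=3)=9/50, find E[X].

First find marginal of X:
P(X=0) = 11/50
P(X=1) = 2/5
P(X=2) = 19/50
E[X] = 0 × 11/50 + 1 × 2/5 + 2 × 19/50 = 29/25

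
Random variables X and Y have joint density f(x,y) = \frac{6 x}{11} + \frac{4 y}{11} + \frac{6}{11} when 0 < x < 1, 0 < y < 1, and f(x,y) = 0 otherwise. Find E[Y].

E[Y] = ∫_0^1 ∫_0^1 y × f(x,y) dx dy
= \frac{35}{66}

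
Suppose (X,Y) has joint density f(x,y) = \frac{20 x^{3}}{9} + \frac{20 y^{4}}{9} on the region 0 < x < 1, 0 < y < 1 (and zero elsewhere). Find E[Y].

E[Y] = ∫_0^1 ∫_0^1 y × f(x,y) dx dy
= \frac{35}{54}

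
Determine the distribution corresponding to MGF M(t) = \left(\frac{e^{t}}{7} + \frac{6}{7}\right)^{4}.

The MGF M(t) = \left(\frac{e^{t}}{7} + \frac{6}{7}\right)^{4} is the standard form for the Binomial distribution.
Comparing with the known MGF formula identifies: Binomial(n=4, p=1/7)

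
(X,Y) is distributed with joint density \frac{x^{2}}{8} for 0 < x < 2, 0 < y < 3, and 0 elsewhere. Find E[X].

f_X(x) = ∫_0^3 \frac{x^{2}}{8} dy = \frac{3 x^{2}}{8}
E[X] = ∫_0^2 x × (\frac{3 x^{2}}{8}) dx = \frac{3}{2}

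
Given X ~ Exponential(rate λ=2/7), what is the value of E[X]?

For X ~ Exponential(rate λ=2/7), the expected value is:
E[X] = \frac{7}{2}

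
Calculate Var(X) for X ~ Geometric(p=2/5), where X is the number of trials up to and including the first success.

For X ~ Geometric(p=2/5), where X is the number of trials up to and including the first success:
Var(X) = \frac{15}{4}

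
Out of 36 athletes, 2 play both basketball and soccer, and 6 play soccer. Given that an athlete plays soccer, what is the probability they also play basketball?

P(A ∩ B) = 2/36 = 1/18
P(B) = 6/36 = 1/6
P(A|B) = P(A ∩ B) / P(B) = (1/18) / (1/6) = 1/3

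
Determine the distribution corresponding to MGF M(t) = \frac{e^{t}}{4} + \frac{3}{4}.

The MGF M(t) = \frac{e^{t}}{4} + \frac{3}{4} is the standard form for the Bernoulli distribution.
Comparing with the known MGF formula identifies: Bernoulli(p=1/4)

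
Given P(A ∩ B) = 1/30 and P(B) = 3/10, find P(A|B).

P(A|B) = P(A ∩ B) / P(B)
= (1/30) / (3/10)
= 1/9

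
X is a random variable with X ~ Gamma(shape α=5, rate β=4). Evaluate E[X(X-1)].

E[X(X-1)] = E[X² - X] = E[X²] - E[X]
E[X] = \frac{5}{4}
E[X²] = Var(X) + (E[X])² = \frac{5}{16} + (\frac{5}{4})² = \frac{15}{8}
E[X(X-1)] = \frac{15}{8} - \frac{5}{4} = \frac{5}{8}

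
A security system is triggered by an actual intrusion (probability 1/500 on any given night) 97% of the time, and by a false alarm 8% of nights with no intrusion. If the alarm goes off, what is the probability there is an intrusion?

Let D = the rare event, + = positive/flagged.
P(D) = 1/500
P(+|D) = 97/100
P(+|D') = 8/100 = 2/25
P(+) = P(+|D)P(D) + P(+|D')P(D')
     = \frac{97}{100} × \frac{1}{500} + \frac{2}{25} × \frac{499}{500}
     = \frac{4089}{50000}
P(D|+) = P(+|D)P(D)/P(+) = \frac{97}{4089}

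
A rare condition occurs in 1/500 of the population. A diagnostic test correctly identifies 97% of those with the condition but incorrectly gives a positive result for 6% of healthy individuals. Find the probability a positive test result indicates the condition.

Let D = the rare event, + = positive/flagged.
P(D) = 1/500
P(+|D) = 97/100
P(+|D') = 6/100 = 3/50
P(+) = P(+|D)P(D) + P(+|D')P(D')
     = \frac{97}{100} × \frac{1}{500} + \frac{3}{50} × \frac{499}{500}
     = \frac{3091}{50000}
P(D|+) = P(+|D)P(D)/P(+) = \frac{97}{3091}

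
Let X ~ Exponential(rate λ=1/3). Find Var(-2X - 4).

For X ~ Exponential(rate λ=1/3):
Var(X) = 9
Var(-2X - 4) = (-2)² × Var(X) = 4 × 9 = 36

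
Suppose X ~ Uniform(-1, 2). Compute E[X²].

Using the identity E[X²] = Var(X) + (E[X])²:
E[X] = \frac{1}{2}
Var(X) = \frac{3}{4}
E[X²] = \frac{3}{4} + (\frac{1}{2})²
= 1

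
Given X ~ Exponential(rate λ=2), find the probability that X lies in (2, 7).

P(2 < X < 7) = ∫_{2}^{7} f(x) dx
where f(x) = 2 e^{- 2 x}
= - \frac{1 - e^{10}}{e^{14}}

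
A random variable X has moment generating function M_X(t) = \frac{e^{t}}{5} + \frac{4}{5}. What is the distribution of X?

The MGF M(t) = \frac{e^{t}}{5} + \frac{4}{5} is the standard form for the Bernoulli distribution.
Comparing with the known MGF formula identifies: Bernoulli(p=1/5)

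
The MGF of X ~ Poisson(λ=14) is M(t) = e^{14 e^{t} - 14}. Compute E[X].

To find E[X], compute M^(1)(0):
M^(1)(t) = 14 e^{t} e^{14 e^{t} - 14}
M^(1)(0) = 14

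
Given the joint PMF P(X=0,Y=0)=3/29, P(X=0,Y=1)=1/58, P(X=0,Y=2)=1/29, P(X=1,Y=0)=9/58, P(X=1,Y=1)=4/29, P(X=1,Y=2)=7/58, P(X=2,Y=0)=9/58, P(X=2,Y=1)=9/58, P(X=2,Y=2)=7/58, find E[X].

First find marginal of X:
P(X=0) = 9/58
P(X=1) = 12/29
P(X=2) = 25/58
E[X] = 0 × 9/58 + 1 × 12/29 + 2 × 25/58 = 37/29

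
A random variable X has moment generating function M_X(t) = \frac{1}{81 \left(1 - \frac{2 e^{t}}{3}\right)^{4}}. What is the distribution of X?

The MGF M(t) = \frac{1}{81 \left(1 - \frac{2 e^{t}}{3}\right)^{4}} is the standard form for the NegativeBinomial distribution.
Comparing with the known MGF formula identifies: NegBin(r=4, p=1/3), X = failures before r-th success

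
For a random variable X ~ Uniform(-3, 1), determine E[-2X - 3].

For X ~ Uniform(-3, 1):
E[X] = -1
E[-2X - 3] = -2 × E[X] - 3 = -1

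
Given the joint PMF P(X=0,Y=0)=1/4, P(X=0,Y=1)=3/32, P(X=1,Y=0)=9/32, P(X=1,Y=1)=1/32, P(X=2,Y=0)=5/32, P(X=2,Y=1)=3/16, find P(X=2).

P(X=2) = P(X=2,Y=0) + P(X=2,Y=1)
= 5/32 + 3/16
= 11/32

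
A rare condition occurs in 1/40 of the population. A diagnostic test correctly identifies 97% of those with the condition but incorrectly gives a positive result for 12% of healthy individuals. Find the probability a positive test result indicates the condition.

Let D = the rare event, + = positive/flagged.
P(D) = 1/40
P(+|D) = 97/100
P(+|D') = 12/100 = 3/25
P(+) = P(+|D)P(D) + P(+|D')P(D')
     = \frac{97}{100} × \frac{1}{40} + \frac{3}{25} × \frac{39}{40}
     = \frac{113}{800}
P(D|+) = P(+|D)P(D)/P(+) = \frac{97}{565}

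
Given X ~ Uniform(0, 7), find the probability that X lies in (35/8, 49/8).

P(35/8 < X < 49/8) = ∫_{35/8}^{49/8} f(x) dx
where f(x) = \frac{1}{7}
= \frac{1}{4}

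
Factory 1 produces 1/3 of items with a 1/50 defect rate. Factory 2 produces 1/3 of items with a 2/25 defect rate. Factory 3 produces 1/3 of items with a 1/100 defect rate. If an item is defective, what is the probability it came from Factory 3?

Using Bayes' theorem:
P(F1) = 1/3, P(D|F1) = 1/50
P(F2) = 1/3, P(D|F2) = 2/25
P(F3) = 1/3, P(D|F3) = 1/100
P(D) = P(D|F1)P(F1) + P(D|F2)P(F2) + P(D|F3)P(F3)
     = \frac{11}{300}
P(F3|D) = P(D|F3)P(F3) / P(D)
= \frac{1}{11}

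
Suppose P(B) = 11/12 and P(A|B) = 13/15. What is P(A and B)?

By definition, P(A|B) = P(A ∩ B) / P(B)
So P(A ∩ B) = P(A|B) × P(B)
= 13/15 × 11/12
= 143/180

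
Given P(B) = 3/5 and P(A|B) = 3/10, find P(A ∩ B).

By definition, P(A|B) = P(A ∩ B) / P(B)
So P(A ∩ B) = P(A|B) × P(B)
= 3/10 × 3/5
= 9/50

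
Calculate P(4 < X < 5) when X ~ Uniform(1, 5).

P(4 < X < 5) = ∫_{4}^{5} f(x) dx
where f(x) = \frac{1}{4}
= \frac{1}{4}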